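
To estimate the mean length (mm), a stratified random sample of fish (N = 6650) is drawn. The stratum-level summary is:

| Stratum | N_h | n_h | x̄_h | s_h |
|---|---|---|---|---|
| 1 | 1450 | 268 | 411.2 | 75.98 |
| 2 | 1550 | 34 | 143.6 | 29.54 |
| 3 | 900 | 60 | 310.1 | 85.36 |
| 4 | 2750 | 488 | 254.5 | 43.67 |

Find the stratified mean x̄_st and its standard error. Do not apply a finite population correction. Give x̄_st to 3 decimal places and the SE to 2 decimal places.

x̄_st ≈ 270.344, SE ≈ 2.30

x̄_st = Σ W_h x̄_h = (1450·411.2 + 1550·143.6 + 900·310.1 + 2750·254.5)/6650 = 270.34361
V̂(x̄_st) = Σ W_h² s_h²/n_h, with W_h = N_h/N and N = 6650:
  stratum 1: (1450/6650)²·75.98²/268 = 1.02413
  stratum 2: (1550/6650)²·29.54²/34 = 1.39432
  stratum 3: (900/6650)²·85.36²/60 = 2.22433
  stratum 4: (2750/6650)²·43.67²/488 = 0.668296
V̂(x̄_st) = 5.31108
SE(x̄_st) = √5.31108 = 2.30458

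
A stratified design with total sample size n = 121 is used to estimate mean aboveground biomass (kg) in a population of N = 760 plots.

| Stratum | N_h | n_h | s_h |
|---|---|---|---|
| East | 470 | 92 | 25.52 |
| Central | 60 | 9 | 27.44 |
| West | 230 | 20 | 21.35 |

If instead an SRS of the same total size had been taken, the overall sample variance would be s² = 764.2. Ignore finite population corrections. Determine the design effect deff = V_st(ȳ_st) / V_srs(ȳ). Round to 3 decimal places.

deff ≈ 0.842

V̂(ȳ_st) = Σ W_h² s_h²/n_h, with W_h = N_h/N and N = 760:
  stratum East: (470/760)²·25.52²/92 = 2.70734
  stratum Central: (60/760)²·27.44²/9 = 0.521436
  stratum West: (230/760)²·21.35²/20 = 2.08735
V_st = 5.31612
V_srs = s²/n = 764.2/121 = 6.3157
deff = V_st / V_srs = 5.31612/6.3157 = 0.8417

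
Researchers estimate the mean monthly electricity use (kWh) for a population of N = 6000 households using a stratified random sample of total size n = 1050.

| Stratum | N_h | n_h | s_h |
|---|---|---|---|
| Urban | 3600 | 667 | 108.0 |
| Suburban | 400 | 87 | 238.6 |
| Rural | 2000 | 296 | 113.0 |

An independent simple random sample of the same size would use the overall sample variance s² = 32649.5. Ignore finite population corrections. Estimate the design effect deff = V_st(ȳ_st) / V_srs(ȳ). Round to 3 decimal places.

V̂(ȳ_st) = Σ W_h² s_h²/n_h, with W_h = N_h/N and N = 6000:
  stratum Urban: (3600/6000)²·108.0²/667 = 6.29541
  stratum Suburban: (400/6000)²·238.6²/87 = 2.9083
  stratum Rural: (2000/6000)²·113.0²/296 = 4.79317
V_st = 13.9969
V_srs = s²/n = 32649.5/1050 = 31.0948
deff = V_st / V_srs = 13.9969/31.0948 = 0.4501

deff ≈ 0.450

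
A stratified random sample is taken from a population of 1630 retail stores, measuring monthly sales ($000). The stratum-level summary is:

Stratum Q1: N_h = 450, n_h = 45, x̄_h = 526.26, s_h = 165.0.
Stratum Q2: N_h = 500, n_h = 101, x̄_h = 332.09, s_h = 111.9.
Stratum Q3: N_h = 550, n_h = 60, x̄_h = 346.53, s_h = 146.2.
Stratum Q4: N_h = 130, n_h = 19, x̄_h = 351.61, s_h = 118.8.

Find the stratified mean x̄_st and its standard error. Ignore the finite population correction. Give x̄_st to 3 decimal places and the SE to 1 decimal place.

x̄_st = Σ W_h x̄_h = (450·526.26 + 500·332.09 + 550·346.53 + 130·351.61)/1630 = 392.12442
V̂(x̄_st) = Σ W_h² s_h²/n_h, with W_h = N_h/N and N = 1630:
  stratum Q1: (450/1630)²·165.0²/45 = 46.1111
  stratum Q2: (500/1630)²·111.9²/101 = 11.6655
  stratum Q3: (550/1630)²·146.2²/60 = 40.5596
  stratum Q4: (130/1630)²·118.8²/19 = 4.72488
V̂(x̄_st) = 103.061
SE(x̄_st) = √103.061 = 10.1519

x̄_st ≈ 392.124, SE ≈ 10.2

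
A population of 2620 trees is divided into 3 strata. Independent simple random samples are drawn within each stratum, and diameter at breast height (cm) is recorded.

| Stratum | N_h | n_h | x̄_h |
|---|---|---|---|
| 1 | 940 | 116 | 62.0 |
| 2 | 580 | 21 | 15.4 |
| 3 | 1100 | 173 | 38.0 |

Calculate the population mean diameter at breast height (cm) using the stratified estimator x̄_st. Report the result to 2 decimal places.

N = Σ N_h = 2620. Stratum weights W_h = N_h/N.
x̄_st = (940·62.0 + 580·15.4 + 1100·38.0) / 2620 = 41.6076

x̄_st ≈ 41.61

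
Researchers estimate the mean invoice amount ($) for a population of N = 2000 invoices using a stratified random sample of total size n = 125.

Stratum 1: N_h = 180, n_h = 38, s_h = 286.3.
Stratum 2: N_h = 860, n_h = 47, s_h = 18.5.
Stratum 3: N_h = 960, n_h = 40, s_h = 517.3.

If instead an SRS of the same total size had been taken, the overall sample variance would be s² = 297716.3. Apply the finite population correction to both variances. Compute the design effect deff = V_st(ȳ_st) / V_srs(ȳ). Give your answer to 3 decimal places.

deff ≈ 0.668

V̂(ȳ_st) = Σ W_h² (1 − n_h/N_h) s_h²/n_h, with W_h = N_h/N and N = 2000:
  stratum 1: (180/2000)²·(1 − 38/180)·286.3²/38 = 13.7835
  stratum 2: (860/2000)²·(1 − 47/860)·18.5²/47 = 1.27284
  stratum 3: (960/2000)²·(1 − 40/960)·517.3²/40 = 1477.15
V_st = 1492.2
V_srs = (1 − 125/2000)·297716.3/125 = 2232.87
deff = V_st / V_srs = 1492.2/2232.87 = 0.6683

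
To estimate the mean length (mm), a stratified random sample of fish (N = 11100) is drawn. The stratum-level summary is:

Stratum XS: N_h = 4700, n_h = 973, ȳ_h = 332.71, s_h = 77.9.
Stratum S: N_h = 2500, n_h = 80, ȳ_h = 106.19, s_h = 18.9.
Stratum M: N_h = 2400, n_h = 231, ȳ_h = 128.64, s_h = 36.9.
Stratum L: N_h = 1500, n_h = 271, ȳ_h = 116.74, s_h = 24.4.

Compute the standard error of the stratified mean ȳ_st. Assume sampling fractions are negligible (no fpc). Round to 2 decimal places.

V̂(ȳ_st) = Σ W_h² s_h²/n_h, with W_h = N_h/N and N = 11100:
  stratum XS: (4700/11100)²·77.9²/973 = 1.11818
  stratum S: (2500/11100)²·18.9²/80 = 0.2265
  stratum M: (2400/11100)²·36.9²/231 = 0.275561
  stratum L: (1500/11100)²·24.4²/271 = 0.0401187
V̂(ȳ_st) = 1.66036
SE(ȳ_st) = √1.66036 = 1.28855

SE(ȳ_st) ≈ 1.29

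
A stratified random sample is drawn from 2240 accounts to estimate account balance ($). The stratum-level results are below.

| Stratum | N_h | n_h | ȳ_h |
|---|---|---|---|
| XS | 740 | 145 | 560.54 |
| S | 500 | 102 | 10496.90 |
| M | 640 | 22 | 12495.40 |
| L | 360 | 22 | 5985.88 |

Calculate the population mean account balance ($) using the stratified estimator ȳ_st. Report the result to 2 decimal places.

ȳ_st ≈ 7060.37

N = Σ N_h = 2240. Stratum weights W_h = N_h/N.
ȳ_st = (740·560.54 + 500·10496.90 + 640·12495.40 + 360·5985.88) / 2240 = 7060.3671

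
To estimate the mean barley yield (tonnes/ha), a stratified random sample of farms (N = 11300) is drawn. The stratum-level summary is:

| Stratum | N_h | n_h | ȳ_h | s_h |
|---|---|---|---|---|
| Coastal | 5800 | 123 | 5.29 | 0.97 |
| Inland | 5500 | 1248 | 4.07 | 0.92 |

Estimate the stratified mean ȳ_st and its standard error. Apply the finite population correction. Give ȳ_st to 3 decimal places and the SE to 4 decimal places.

ȳ_st = Σ W_h ȳ_h = (5800·5.29 + 5500·4.07)/11300 = 4.69619
V̂(ȳ_st) = Σ W_h² (1 − n_h/N_h) s_h²/n_h, with W_h = N_h/N and N = 11300:
  stratum Coastal: (5800/11300)²·(1 − 123/5800)·0.97²/123 = 0.00197255
  stratum Inland: (5500/11300)²·(1 − 1248/5500)·0.92²/1248 = 0.000124211
V̂(ȳ_st) = 0.00209676
SE(ȳ_st) = √0.00209676 = 0.0457904

ȳ_st ≈ 4.696, SE ≈ 0.0458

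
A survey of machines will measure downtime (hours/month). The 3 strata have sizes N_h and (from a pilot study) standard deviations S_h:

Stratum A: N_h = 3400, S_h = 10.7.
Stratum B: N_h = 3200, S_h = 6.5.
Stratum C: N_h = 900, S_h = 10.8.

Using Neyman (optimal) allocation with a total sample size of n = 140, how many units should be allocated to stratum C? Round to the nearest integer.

20

Neyman allocation: n_h = n · N_h S_h / Σ N_i S_i, with n = 140.
  stratum A: N_h·S_h = 3400·10.7 = 36380.00
  stratum B: N_h·S_h = 3200·6.5 = 20800.00
  stratum C: N_h·S_h = 900·10.8 = 9720.00
Σ N_h S_h = 66900.00
n for stratum C = 140·9720.00/66900.00 = 20.341 → 20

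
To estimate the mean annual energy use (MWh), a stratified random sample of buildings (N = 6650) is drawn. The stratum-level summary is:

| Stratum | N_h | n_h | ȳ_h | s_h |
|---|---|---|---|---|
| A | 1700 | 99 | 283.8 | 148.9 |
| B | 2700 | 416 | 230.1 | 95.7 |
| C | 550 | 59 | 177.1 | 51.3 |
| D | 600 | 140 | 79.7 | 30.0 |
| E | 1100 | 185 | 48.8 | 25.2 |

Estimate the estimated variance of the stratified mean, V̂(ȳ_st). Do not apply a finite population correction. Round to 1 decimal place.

V̂(ȳ_st) ≈ 18.7

V̂(ȳ_st) = Σ W_h² s_h²/n_h, with W_h = N_h/N and N = 6650:
  stratum A: (1700/6650)²·148.9²/99 = 14.6355
  stratum B: (2700/6650)²·95.7²/416 = 3.62923
  stratum C: (550/6650)²·51.3²/59 = 0.305116
  stratum D: (600/6650)²·30.0²/140 = 0.0523328
  stratum E: (1100/6650)²·25.2²/185 = 0.0939229
V̂(ȳ_st) = 18.7161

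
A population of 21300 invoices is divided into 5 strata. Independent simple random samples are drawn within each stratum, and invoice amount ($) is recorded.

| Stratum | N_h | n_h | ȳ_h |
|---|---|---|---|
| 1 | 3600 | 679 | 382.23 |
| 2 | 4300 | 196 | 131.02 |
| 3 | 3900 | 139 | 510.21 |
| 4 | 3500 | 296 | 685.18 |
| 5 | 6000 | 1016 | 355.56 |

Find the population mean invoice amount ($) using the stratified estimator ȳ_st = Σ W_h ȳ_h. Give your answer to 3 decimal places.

ȳ_st ≈ 397.217

N = Σ N_h = 21300. Stratum weights W_h = N_h/N.
ȳ_st = (3600·382.23 + 4300·131.02 + 3900·510.21 + 3500·685.18 + 6000·355.56) / 21300 = 397.21704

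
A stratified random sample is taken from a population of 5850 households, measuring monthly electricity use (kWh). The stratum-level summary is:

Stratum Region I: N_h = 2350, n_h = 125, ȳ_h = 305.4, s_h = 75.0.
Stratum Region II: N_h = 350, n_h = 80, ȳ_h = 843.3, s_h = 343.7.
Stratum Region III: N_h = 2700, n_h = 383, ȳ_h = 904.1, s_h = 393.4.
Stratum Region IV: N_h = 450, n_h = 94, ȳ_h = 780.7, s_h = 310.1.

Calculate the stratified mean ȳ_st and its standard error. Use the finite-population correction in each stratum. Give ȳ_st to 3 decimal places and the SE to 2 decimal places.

ȳ_st ≈ 650.467, SE ≈ 9.47

ȳ_st = Σ W_h ȳ_h = (2350·305.4 + 350·843.3 + 2700·904.1 + 450·780.7)/5850 = 650.46667
V̂(ȳ_st) = Σ W_h² (1 − n_h/N_h) s_h²/n_h, with W_h = N_h/N and N = 5850:
  stratum Region I: (2350/5850)²·(1 − 125/2350)·75.0²/125 = 6.87541
  stratum Region II: (350/5850)²·(1 − 80/350)·343.7²/80 = 4.07745
  stratum Region III: (2700/5850)²·(1 − 383/2700)·393.4²/383 = 73.8666
  stratum Region IV: (450/5850)²·(1 − 94/450)·310.1²/94 = 4.7888
V̂(ȳ_st) = 89.6082
SE(ȳ_st) = √89.6082 = 9.46616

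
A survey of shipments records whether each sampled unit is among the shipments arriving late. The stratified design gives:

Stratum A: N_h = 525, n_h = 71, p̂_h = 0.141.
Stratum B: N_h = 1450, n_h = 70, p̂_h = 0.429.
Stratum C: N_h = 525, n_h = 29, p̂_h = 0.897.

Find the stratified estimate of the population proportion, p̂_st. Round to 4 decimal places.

N = 2500; stratum weights W_h = N_h/N.
p̂_st = Σ W_h p̂_h = (525·0.141 + 1450·0.429 + 525·0.897)/2500 = 0.46680

p̂_st ≈ 0.4668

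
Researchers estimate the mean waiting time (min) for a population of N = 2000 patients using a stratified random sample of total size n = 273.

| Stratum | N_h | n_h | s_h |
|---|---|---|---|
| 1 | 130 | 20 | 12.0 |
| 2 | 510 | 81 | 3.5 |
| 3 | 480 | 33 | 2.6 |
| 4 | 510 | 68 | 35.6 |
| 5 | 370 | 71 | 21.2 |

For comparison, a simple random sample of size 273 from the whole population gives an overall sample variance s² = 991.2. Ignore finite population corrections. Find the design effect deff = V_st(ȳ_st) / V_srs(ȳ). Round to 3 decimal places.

V̂(ȳ_st) = Σ W_h² s_h²/n_h, with W_h = N_h/N and N = 2000:
  stratum 1: (130/2000)²·12.0²/20 = 0.03042
  stratum 2: (510/2000)²·3.5²/81 = 0.00983403
  stratum 3: (480/2000)²·2.6²/33 = 0.0117993
  stratum 4: (510/2000)²·35.6²/68 = 1.21191
  stratum 5: (370/2000)²·21.2²/71 = 0.216649
V_st = 1.48062
V_srs = s²/n = 991.2/273 = 3.63077
deff = V_st / V_srs = 1.48062/3.63077 = 0.4078

deff ≈ 0.408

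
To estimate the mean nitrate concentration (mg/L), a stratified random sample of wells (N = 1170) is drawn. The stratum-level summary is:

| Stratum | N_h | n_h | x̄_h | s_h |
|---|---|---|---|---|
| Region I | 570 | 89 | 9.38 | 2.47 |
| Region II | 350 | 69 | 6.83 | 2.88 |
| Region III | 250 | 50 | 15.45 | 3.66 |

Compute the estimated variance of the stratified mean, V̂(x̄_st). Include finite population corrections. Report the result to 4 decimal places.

V̂(x̄_st) ≈ 0.0322

V̂(x̄_st) = Σ W_h² (1 − n_h/N_h) s_h²/n_h, with W_h = N_h/N and N = 1170:
  stratum Region I: (570/1170)²·(1 − 89/570)·2.47²/89 = 0.0137294
  stratum Region II: (350/1170)²·(1 − 69/350)·2.88²/69 = 0.00863651
  stratum Region III: (250/1170)²·(1 − 50/250)·3.66²/50 = 0.00978567
V̂(x̄_st) = 0.0321516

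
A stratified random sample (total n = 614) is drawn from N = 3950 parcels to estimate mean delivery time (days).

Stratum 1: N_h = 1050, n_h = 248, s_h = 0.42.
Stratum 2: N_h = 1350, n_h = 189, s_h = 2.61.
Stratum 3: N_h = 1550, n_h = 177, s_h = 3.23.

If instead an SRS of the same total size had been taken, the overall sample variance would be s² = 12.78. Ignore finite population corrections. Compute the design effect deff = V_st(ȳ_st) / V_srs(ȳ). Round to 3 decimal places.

deff ≈ 0.641

V̂(ȳ_st) = Σ W_h² s_h²/n_h, with W_h = N_h/N and N = 3950:
  stratum 1: (1050/3950)²·0.42²/248 = 5.0261e-05
  stratum 2: (1350/3950)²·2.61²/189 = 0.0042101
  stratum 3: (1550/3950)²·3.23²/177 = 0.00907614
V_st = 0.0133365
V_srs = s²/n = 12.78/614 = 0.0208143
deff = V_st / V_srs = 0.0133365/0.0208143 = 0.6407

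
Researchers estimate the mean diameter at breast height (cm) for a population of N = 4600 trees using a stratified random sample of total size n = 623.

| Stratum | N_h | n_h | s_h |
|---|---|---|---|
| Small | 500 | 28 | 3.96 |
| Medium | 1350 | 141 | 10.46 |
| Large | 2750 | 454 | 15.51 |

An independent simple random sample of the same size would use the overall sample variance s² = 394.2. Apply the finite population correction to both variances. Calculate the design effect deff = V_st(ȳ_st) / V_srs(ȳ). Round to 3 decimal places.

deff ≈ 0.410

V̂(ȳ_st) = Σ W_h² (1 − n_h/N_h) s_h²/n_h, with W_h = N_h/N and N = 4600:
  stratum Small: (500/4600)²·(1 − 28/500)·3.96²/28 = 0.00624638
  stratum Medium: (1350/4600)²·(1 − 141/1350)·10.46²/141 = 0.0598534
  stratum Large: (2750/4600)²·(1 − 454/2750)·15.51²/454 = 0.158109
V_st = 0.224209
V_srs = (1 − 623/4600)·394.2/623 = 0.547049
deff = V_st / V_srs = 0.224209/0.547049 = 0.4099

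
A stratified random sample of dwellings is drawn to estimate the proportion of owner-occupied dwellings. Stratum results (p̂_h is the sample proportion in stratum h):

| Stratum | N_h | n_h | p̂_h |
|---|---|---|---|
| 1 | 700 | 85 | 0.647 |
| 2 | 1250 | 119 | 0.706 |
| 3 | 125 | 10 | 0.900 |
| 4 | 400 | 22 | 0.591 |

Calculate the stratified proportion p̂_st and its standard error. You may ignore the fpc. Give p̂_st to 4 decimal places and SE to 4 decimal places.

N = 2475; stratum weights W_h = N_h/N.
p̂_st = Σ W_h p̂_h = (700·0.647 + 1250·0.706 + 125·0.900 + 400·0.591)/2475 = 0.68053
V̂(p̂_st) = Σ W_h² p̂_h(1−p̂_h)/(n_h−1):
  stratum 1: (700/2475)²·0.647·0.353/84 = 0.000217493
  stratum 2: (1250/2475)²·0.706·0.294/118 = 0.000448683
  stratum 3: (125/2475)²·0.900·0.100/9 = 2.55076e-05
  stratum 4: (400/2475)²·0.591·0.409/21 = 0.00030065
V̂(p̂_st) = 0.000992334; SE = √V̂ = 0.0315013

p̂_st ≈ 0.6805, SE ≈ 0.0315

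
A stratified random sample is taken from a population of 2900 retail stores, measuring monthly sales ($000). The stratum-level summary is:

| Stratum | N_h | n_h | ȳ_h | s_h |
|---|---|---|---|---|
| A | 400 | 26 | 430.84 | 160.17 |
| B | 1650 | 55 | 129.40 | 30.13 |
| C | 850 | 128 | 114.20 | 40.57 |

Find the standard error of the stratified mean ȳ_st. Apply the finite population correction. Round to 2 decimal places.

V̂(ȳ_st) = Σ W_h² (1 − n_h/N_h) s_h²/n_h, with W_h = N_h/N and N = 2900:
  stratum A: (400/2900)²·(1 − 26/400)·160.17²/26 = 17.5519
  stratum B: (1650/2900)²·(1 − 55/1650)·30.13²/55 = 5.16517
  stratum C: (850/2900)²·(1 − 128/850)·40.57²/128 = 0.93834
V̂(ȳ_st) = 23.6554
SE(ȳ_st) = √23.6554 = 4.86368

SE(ȳ_st) ≈ 4.86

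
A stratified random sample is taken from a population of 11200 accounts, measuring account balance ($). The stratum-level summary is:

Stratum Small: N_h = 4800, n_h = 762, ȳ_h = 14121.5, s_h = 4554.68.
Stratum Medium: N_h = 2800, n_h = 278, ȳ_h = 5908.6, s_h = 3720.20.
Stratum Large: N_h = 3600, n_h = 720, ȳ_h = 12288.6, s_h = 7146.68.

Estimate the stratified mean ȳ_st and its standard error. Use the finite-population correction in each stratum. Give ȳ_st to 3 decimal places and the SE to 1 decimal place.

ȳ_st ≈ 11479.129, SE ≈ 113.5

ȳ_st = Σ W_h ȳ_h = (4800·14121.5 + 2800·5908.6 + 3600·12288.6)/11200 = 11479.12857
V̂(ȳ_st) = Σ W_h² (1 − n_h/N_h) s_h²/n_h, with W_h = N_h/N and N = 11200:
  stratum Small: (4800/11200)²·(1 − 762/4800)·4554.68²/762 = 4206.61
  stratum Medium: (2800/11200)²·(1 − 278/2800)·3720.20²/278 = 2802.56
  stratum Large: (3600/11200)²·(1 − 720/3600)·7146.68²/720 = 5863.21
V̂(ȳ_st) = 12872.4
SE(ȳ_st) = √12872.4 = 113.456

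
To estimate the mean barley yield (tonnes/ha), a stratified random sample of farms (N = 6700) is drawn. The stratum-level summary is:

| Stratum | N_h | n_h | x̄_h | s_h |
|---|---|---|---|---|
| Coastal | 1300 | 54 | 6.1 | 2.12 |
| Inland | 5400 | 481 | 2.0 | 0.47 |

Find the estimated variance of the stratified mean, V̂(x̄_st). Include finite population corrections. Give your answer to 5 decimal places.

V̂(x̄_st) ≈ 0.00327

V̂(x̄_st) = Σ W_h² (1 − n_h/N_h) s_h²/n_h, with W_h = N_h/N and N = 6700:
  stratum Coastal: (1300/6700)²·(1 − 54/1300)·2.12²/54 = 0.00300324
  stratum Inland: (5400/6700)²·(1 − 481/5400)·0.47²/481 = 0.000271751
V̂(x̄_st) = 0.00327499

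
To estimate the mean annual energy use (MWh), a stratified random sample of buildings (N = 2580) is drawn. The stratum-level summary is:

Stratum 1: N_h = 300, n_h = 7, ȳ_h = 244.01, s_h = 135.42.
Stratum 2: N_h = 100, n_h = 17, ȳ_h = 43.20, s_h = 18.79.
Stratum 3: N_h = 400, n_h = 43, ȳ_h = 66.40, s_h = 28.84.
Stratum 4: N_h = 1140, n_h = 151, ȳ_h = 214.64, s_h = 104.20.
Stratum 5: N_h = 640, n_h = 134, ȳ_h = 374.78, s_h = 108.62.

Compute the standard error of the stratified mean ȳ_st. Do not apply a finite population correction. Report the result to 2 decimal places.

V̂(ȳ_st) = Σ W_h² s_h²/n_h, with W_h = N_h/N and N = 2580:
  stratum 1: (300/2580)²·135.42²/7 = 35.4218
  stratum 2: (100/2580)²·18.79²/17 = 0.0312008
  stratum 3: (400/2580)²·28.84²/43 = 0.464946
  stratum 4: (1140/2580)²·104.20²/151 = 14.0388
  stratum 5: (640/2580)²·108.62²/134 = 5.41795
V̂(ȳ_st) = 55.3747
SE(ȳ_st) = √55.3747 = 7.44142

SE(ȳ_st) ≈ 7.44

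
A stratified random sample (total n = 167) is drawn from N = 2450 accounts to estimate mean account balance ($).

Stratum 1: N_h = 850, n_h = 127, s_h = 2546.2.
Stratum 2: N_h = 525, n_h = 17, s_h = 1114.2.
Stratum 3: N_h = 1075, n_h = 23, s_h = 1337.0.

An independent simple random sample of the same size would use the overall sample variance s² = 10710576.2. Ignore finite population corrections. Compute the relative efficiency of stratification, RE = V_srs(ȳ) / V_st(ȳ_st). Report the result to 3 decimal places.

V̂(ȳ_st) = Σ W_h² s_h²/n_h, with W_h = N_h/N and N = 2450:
  stratum 1: (850/2450)²·2546.2²/127 = 6144.51
  stratum 2: (525/2450)²·1114.2²/17 = 3353.23
  stratum 3: (1075/2450)²·1337.0²/23 = 14963
V_st = 24460.8
V_srs = s²/n = 10710576.2/167 = 64135.2
Relative efficiency = V_srs / V_st = 64135.2/24460.8 = 2.6220

RE ≈ 2.622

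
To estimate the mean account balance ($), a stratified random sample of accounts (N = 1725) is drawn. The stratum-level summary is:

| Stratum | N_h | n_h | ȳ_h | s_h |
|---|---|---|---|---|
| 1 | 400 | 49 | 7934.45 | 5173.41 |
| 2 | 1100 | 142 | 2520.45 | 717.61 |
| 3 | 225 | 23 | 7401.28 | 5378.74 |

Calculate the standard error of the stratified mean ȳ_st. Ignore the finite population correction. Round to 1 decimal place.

V̂(ȳ_st) = Σ W_h² s_h²/n_h, with W_h = N_h/N and N = 1725:
  stratum 1: (400/1725)²·5173.41²/49 = 29369.7
  stratum 2: (1100/1725)²·717.61²/142 = 1474.67
  stratum 3: (225/1725)²·5378.74²/23 = 21400.3
V̂(ȳ_st) = 52244.7
SE(ȳ_st) = √52244.7 = 228.571

SE(ȳ_st) ≈ 228.6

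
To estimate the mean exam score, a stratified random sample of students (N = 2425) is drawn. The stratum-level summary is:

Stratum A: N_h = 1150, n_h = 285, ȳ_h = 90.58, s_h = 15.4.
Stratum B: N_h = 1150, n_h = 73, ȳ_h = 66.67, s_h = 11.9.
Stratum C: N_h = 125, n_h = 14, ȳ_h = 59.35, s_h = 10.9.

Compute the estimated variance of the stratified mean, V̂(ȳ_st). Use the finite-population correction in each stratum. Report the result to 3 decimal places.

V̂(ȳ_st) ≈ 0.569

V̂(ȳ_st) = Σ W_h² (1 − n_h/N_h) s_h²/n_h, with W_h = N_h/N and N = 2425:
  stratum A: (1150/2425)²·(1 − 285/1150)·15.4²/285 = 0.140763
  stratum B: (1150/2425)²·(1 − 73/1150)·11.9²/73 = 0.408565
  stratum C: (125/2425)²·(1 − 14/125)·10.9²/14 = 0.0200232
V̂(ȳ_st) = 0.569351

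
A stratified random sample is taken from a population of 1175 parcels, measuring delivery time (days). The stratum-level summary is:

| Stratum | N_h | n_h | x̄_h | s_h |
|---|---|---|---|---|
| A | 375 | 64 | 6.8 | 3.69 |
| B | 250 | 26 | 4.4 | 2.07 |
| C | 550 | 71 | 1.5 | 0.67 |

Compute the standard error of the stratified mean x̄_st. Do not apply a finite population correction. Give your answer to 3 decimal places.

V̂(x̄_st) = Σ W_h² s_h²/n_h, with W_h = N_h/N and N = 1175:
  stratum A: (375/1175)²·3.69²/64 = 0.02167
  stratum B: (250/1175)²·2.07²/26 = 0.00746056
  stratum C: (550/1175)²·0.67²/71 = 0.00138529
V̂(x̄_st) = 0.0305159
SE(x̄_st) = √0.0305159 = 0.174688

SE(x̄_st) ≈ 0.175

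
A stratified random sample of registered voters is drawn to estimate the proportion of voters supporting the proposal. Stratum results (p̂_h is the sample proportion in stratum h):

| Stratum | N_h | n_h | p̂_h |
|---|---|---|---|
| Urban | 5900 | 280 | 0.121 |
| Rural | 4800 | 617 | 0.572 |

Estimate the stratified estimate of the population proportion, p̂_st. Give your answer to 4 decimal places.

p̂_st ≈ 0.3233

N = 10700; stratum weights W_h = N_h/N.
p̂_st = Σ W_h p̂_h = (5900·0.121 + 4800·0.572)/10700 = 0.32332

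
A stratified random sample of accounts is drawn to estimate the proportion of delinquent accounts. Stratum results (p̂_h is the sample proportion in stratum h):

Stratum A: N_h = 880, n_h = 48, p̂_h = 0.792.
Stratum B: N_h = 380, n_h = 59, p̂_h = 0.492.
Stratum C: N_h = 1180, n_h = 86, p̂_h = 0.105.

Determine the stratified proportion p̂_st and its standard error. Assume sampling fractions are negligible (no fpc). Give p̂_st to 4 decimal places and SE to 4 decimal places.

p̂_st ≈ 0.4130, SE ≈ 0.0286

N = 2440; stratum weights W_h = N_h/N.
p̂_st = Σ W_h p̂_h = (880·0.792 + 380·0.492 + 1180·0.105)/2440 = 0.41304
V̂(p̂_st) = Σ W_h² p̂_h(1−p̂_h)/(n_h−1):
  stratum A: (880/2440)²·0.792·0.208/47 = 0.000455907
  stratum B: (380/2440)²·0.492·0.508/58 = 0.000104517
  stratum C: (1180/2440)²·0.105·0.895/85 = 0.00025857
V̂(p̂_st) = 0.000818994; SE = √V̂ = 0.0286181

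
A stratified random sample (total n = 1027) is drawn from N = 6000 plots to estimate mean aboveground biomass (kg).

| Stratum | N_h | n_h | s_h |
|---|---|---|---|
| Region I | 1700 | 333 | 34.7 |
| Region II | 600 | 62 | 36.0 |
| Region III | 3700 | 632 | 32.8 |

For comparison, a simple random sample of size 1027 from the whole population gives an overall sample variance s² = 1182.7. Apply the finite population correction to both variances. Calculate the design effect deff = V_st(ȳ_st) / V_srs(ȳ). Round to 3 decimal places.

deff ≈ 1.003

V̂(ȳ_st) = Σ W_h² (1 − n_h/N_h) s_h²/n_h, with W_h = N_h/N and N = 6000:
  stratum Region I: (1700/6000)²·(1 − 333/1700)·34.7²/333 = 0.233415
  stratum Region II: (600/6000)²·(1 − 62/600)·36.0²/62 = 0.187432
  stratum Region III: (3700/6000)²·(1 − 632/3700)·32.8²/632 = 0.536766
V_st = 0.957614
V_srs = (1 − 1027/6000)·1182.7/1027 = 0.95449
deff = V_st / V_srs = 0.957614/0.95449 = 1.0033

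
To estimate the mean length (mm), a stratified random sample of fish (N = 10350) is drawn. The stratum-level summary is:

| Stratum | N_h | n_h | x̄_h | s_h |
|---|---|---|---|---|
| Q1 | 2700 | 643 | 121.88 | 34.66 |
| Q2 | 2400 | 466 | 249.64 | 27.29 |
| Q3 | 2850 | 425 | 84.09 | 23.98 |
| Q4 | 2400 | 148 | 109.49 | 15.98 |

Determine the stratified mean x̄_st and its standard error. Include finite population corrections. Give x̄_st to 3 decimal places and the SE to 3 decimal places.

x̄_st = Σ W_h x̄_h = (2700·121.88 + 2400·249.64 + 2850·84.09 + 2400·109.49)/10350 = 138.22652
V̂(x̄_st) = Σ W_h² (1 − n_h/N_h) s_h²/n_h, with W_h = N_h/N and N = 10350:
  stratum Q1: (2700/10350)²·(1 − 643/2700)·34.66²/643 = 0.0968642
  stratum Q2: (2400/10350)²·(1 − 466/2400)·27.29²/466 = 0.0692481
  stratum Q3: (2850/10350)²·(1 − 425/2850)·23.98²/425 = 0.0872942
  stratum Q4: (2400/10350)²·(1 − 148/2400)·15.98²/148 = 0.0870544
V̂(x̄_st) = 0.340461
SE(x̄_st) = √0.340461 = 0.58349

x̄_st ≈ 138.227, SE ≈ 0.583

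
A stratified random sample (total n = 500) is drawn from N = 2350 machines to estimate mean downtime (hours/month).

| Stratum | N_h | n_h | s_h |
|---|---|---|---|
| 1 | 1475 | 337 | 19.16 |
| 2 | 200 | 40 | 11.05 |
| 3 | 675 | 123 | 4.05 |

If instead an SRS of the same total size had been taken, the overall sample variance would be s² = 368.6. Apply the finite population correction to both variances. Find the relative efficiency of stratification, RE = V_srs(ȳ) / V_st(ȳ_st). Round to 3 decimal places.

V̂(ȳ_st) = Σ W_h² (1 − n_h/N_h) s_h²/n_h, with W_h = N_h/N and N = 2350:
  stratum 1: (1475/2350)²·(1 − 337/1475)·19.16²/337 = 0.3311
  stratum 2: (200/2350)²·(1 − 40/200)·11.05²/40 = 0.017688
  stratum 3: (675/2350)²·(1 − 123/675)·4.05²/123 = 0.0089973
V_st = 0.357786
V_srs = (1 − 500/2350)·368.6/500 = 0.580349
Relative efficiency = V_srs / V_st = 0.580349/0.357786 = 1.6221

RE ≈ 1.622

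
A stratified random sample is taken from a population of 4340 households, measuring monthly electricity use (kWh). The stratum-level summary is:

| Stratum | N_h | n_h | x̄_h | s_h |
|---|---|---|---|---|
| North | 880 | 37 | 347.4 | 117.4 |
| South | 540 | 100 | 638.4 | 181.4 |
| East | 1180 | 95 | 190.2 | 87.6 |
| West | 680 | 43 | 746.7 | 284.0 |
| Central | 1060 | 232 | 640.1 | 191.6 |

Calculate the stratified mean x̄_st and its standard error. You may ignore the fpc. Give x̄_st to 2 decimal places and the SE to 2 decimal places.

x̄_st ≈ 474.92, SE ≈ 9.05

x̄_st = Σ W_h x̄_h = (880·347.4 + 540·638.4 + 1180·190.2 + 680·746.7 + 1060·640.1)/4340 = 474.91843
V̂(x̄_st) = Σ W_h² s_h²/n_h, with W_h = N_h/N and N = 4340:
  stratum North: (880/4340)²·117.4²/37 = 15.3151
  stratum South: (540/4340)²·181.4²/100 = 5.09428
  stratum East: (1180/4340)²·87.6²/95 = 5.9713
  stratum West: (680/4340)²·284.0²/43 = 46.0476
  stratum Central: (1060/4340)²·191.6²/232 = 9.4392
V̂(x̄_st) = 81.8675
SE(x̄_st) = √81.8675 = 9.04806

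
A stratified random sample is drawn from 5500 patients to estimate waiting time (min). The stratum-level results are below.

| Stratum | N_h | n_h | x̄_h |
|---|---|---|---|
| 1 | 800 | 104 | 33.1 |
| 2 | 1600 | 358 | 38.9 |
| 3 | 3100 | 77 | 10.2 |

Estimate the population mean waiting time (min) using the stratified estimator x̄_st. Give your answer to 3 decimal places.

x̄_st ≈ 21.880

N = Σ N_h = 5500. Stratum weights W_h = N_h/N.
x̄_st = (800·33.1 + 1600·38.9 + 3100·10.2) / 5500 = 21.88000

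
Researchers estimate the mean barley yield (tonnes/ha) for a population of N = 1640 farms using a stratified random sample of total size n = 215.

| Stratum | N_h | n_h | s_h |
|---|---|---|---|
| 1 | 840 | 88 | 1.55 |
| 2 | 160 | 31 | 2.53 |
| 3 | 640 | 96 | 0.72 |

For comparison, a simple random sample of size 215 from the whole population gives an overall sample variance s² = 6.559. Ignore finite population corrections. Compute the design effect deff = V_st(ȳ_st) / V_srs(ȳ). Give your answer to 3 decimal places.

deff ≈ 0.326

V̂(ȳ_st) = Σ W_h² s_h²/n_h, with W_h = N_h/N and N = 1640:
  stratum 1: (840/1640)²·1.55²/88 = 0.00716229
  stratum 2: (160/1640)²·2.53²/31 = 0.00196531
  stratum 3: (640/1640)²·0.72²/96 = 0.000822368
V_st = 0.00994997
V_srs = s²/n = 6.559/215 = 0.030507
deff = V_st / V_srs = 0.00994997/0.030507 = 0.3262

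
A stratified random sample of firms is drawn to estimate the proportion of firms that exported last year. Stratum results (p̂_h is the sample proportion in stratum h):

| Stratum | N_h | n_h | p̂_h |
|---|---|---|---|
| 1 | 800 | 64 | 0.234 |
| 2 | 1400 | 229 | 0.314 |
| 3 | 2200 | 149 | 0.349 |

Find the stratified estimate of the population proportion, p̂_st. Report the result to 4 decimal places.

p̂_st ≈ 0.3170

N = 4400; stratum weights W_h = N_h/N.
p̂_st = Σ W_h p̂_h = (800·0.234 + 1400·0.314 + 2200·0.349)/4400 = 0.31695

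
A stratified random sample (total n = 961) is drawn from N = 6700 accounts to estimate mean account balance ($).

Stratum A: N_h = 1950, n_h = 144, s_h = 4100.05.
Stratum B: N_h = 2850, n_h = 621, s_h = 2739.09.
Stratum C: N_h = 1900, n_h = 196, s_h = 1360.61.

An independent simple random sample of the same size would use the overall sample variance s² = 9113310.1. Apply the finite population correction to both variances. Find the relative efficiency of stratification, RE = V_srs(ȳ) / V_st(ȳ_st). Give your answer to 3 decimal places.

V̂(ȳ_st) = Σ W_h² (1 − n_h/N_h) s_h²/n_h, with W_h = N_h/N and N = 6700:
  stratum A: (1950/6700)²·(1 − 144/1950)·4100.05²/144 = 9158.38
  stratum B: (2850/6700)²·(1 − 621/2850)·2739.09²/621 = 1709.73
  stratum C: (1900/6700)²·(1 − 196/1900)·1360.61²/196 = 681.216
V_st = 11549.3
V_srs = (1 − 961/6700)·9113310.1/961 = 8122.96
Relative efficiency = V_srs / V_st = 8122.96/11549.3 = 0.7033

RE ≈ 0.703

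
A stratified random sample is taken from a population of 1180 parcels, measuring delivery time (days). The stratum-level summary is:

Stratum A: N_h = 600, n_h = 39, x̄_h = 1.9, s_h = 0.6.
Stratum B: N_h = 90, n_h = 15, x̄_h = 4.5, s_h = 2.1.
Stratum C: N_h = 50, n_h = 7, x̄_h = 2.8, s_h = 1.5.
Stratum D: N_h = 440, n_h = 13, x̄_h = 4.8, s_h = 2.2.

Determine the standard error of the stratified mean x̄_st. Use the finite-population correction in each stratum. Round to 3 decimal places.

SE(x̄_st) ≈ 0.233

V̂(x̄_st) = Σ W_h² (1 − n_h/N_h) s_h²/n_h, with W_h = N_h/N and N = 1180:
  stratum A: (600/1180)²·(1 − 39/600)·0.6²/39 = 0.00223145
  stratum B: (90/1180)²·(1 − 15/90)·2.1²/15 = 0.00142524
  stratum C: (50/1180)²·(1 − 7/50)·1.5²/7 = 0.000496317
  stratum D: (440/1180)²·(1 − 13/440)·2.2²/13 = 0.0502364
V̂(x̄_st) = 0.0543894
SE(x̄_st) = √0.0543894 = 0.233215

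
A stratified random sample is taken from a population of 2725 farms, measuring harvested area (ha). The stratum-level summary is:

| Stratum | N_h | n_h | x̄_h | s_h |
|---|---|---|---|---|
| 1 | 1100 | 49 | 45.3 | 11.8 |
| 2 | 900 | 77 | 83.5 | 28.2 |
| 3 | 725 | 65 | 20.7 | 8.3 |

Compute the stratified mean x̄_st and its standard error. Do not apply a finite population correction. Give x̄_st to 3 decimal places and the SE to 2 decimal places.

x̄_st = Σ W_h x̄_h = (1100·45.3 + 900·83.5 + 725·20.7)/2725 = 51.37156
V̂(x̄_st) = Σ W_h² s_h²/n_h, with W_h = N_h/N and N = 2725:
  stratum 1: (1100/2725)²·11.8²/49 = 0.463042
  stratum 2: (900/2725)²·28.2²/77 = 1.12657
  stratum 3: (725/2725)²·8.3²/65 = 0.0750215
V̂(x̄_st) = 1.66464
SE(x̄_st) = √1.66464 = 1.29021

x̄_st ≈ 51.372, SE ≈ 1.29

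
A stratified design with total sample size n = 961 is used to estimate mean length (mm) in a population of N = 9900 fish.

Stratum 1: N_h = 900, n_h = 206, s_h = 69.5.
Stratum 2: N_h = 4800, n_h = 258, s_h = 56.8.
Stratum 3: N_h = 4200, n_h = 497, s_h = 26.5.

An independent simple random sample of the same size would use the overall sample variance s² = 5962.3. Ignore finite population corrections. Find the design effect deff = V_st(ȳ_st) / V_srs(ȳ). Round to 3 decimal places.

deff ≈ 0.546

V̂(ȳ_st) = Σ W_h² s_h²/n_h, with W_h = N_h/N and N = 9900:
  stratum 1: (900/9900)²·69.5²/206 = 0.193784
  stratum 2: (4800/9900)²·56.8²/258 = 2.93961
  stratum 3: (4200/9900)²·26.5²/497 = 0.25431
V_st = 3.3877
V_srs = s²/n = 5962.3/961 = 6.20427
deff = V_st / V_srs = 3.3877/6.20427 = 0.5460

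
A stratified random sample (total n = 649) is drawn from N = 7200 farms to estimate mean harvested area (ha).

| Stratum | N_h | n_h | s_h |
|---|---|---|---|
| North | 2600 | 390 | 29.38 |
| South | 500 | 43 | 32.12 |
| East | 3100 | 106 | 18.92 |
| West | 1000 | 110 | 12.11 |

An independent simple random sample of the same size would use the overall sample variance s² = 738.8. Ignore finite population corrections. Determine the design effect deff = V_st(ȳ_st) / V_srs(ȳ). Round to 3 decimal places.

V̂(ȳ_st) = Σ W_h² s_h²/n_h, with W_h = N_h/N and N = 7200:
  stratum North: (2600/7200)²·29.38²/390 = 0.288616
  stratum South: (500/7200)²·32.12²/43 = 0.115706
  stratum East: (3100/7200)²·18.92²/106 = 0.626029
  stratum West: (1000/7200)²·12.11²/110 = 0.0257176
V_st = 1.05607
V_srs = s²/n = 738.8/649 = 1.13837
deff = V_st / V_srs = 1.05607/1.13837 = 0.9277

deff ≈ 0.928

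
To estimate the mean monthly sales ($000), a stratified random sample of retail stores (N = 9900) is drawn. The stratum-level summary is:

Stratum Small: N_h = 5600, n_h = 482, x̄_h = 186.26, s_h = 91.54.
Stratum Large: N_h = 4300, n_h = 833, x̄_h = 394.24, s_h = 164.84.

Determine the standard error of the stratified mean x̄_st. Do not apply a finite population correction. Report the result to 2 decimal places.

V̂(x̄_st) = Σ W_h² s_h²/n_h, with W_h = N_h/N and N = 9900:
  stratum Small: (5600/9900)²·91.54²/482 = 5.56263
  stratum Large: (4300/9900)²·164.84²/833 = 6.15385
V̂(x̄_st) = 11.7165
SE(x̄_st) = √11.7165 = 3.42293

SE(x̄_st) ≈ 3.42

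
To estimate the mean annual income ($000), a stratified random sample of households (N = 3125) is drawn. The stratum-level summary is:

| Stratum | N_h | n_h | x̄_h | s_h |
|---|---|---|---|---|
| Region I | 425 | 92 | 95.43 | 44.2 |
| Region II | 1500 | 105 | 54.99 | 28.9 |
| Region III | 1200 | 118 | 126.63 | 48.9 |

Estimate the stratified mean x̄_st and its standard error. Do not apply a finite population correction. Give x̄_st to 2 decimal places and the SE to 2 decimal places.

x̄_st ≈ 88.00, SE ≈ 2.28

x̄_st = Σ W_h x̄_h = (425·95.43 + 1500·54.99 + 1200·126.63)/3125 = 87.99960
V̂(x̄_st) = Σ W_h² s_h²/n_h, with W_h = N_h/N and N = 3125:
  stratum Region I: (425/3125)²·44.2²/92 = 0.392767
  stratum Region II: (1500/3125)²·28.9²/105 = 1.83269
  stratum Region III: (1200/3125)²·48.9²/118 = 2.98812
V̂(x̄_st) = 5.21358
SE(x̄_st) = √5.21358 = 2.28333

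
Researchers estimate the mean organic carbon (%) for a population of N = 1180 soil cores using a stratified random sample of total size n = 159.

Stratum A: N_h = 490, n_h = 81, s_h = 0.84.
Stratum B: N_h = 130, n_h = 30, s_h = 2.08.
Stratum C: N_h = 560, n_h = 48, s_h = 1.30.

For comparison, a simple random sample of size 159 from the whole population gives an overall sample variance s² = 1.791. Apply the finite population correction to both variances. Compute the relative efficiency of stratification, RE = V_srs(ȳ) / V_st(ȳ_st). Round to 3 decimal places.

RE ≈ 0.989

V̂(ȳ_st) = Σ W_h² (1 − n_h/N_h) s_h²/n_h, with W_h = N_h/N and N = 1180:
  stratum A: (490/1180)²·(1 − 81/490)·0.84²/81 = 0.0012538
  stratum B: (130/1180)²·(1 − 30/130)·2.08²/30 = 0.00134643
  stratum C: (560/1180)²·(1 − 48/560)·1.30²/48 = 0.00725002
V_st = 0.00985026
V_srs = (1 − 159/1180)·1.791/159 = 0.00974635
Relative efficiency = V_srs / V_st = 0.00974635/0.00985026 = 0.9895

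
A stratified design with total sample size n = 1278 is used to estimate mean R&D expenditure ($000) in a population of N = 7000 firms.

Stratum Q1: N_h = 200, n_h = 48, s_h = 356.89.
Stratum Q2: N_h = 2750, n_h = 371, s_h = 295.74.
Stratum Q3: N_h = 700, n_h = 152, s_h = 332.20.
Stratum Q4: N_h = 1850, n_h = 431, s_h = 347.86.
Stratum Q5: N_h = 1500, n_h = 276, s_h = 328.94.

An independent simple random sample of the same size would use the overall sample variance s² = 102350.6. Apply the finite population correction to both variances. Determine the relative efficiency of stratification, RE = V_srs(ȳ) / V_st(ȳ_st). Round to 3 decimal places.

RE ≈ 0.955

V̂(ȳ_st) = Σ W_h² (1 − n_h/N_h) s_h²/n_h, with W_h = N_h/N and N = 7000:
  stratum Q1: (200/7000)²·(1 − 48/200)·356.89²/48 = 1.64629
  stratum Q2: (2750/7000)²·(1 − 371/2750)·295.74²/371 = 31.4758
  stratum Q3: (700/7000)²·(1 − 152/700)·332.20²/152 = 5.68379
  stratum Q4: (1850/7000)²·(1 − 431/1850)·347.86²/431 = 15.0415
  stratum Q5: (1500/7000)²·(1 − 276/1500)·328.94²/276 = 14.6893
V_st = 68.5367
V_srs = (1 − 1278/7000)·102350.6/1278 = 65.465
Relative efficiency = V_srs / V_st = 65.465/68.5367 = 0.9552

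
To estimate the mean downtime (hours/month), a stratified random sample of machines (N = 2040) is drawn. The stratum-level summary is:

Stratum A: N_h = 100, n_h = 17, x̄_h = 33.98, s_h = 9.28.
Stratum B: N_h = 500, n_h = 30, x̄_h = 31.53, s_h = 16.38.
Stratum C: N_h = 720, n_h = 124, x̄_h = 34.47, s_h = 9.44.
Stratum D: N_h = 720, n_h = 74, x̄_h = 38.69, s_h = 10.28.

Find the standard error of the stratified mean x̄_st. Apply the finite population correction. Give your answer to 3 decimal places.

V̂(x̄_st) = Σ W_h² (1 − n_h/N_h) s_h²/n_h, with W_h = N_h/N and N = 2040:
  stratum A: (100/2040)²·(1 − 17/100)·9.28²/17 = 0.0101033
  stratum B: (500/2040)²·(1 − 30/500)·16.38²/30 = 0.505026
  stratum C: (720/2040)²·(1 − 124/720)·9.44²/124 = 0.0741038
  stratum D: (720/2040)²·(1 − 74/720)·10.28²/74 = 0.15961
V̂(x̄_st) = 0.748843
SE(x̄_st) = √0.748843 = 0.865357

SE(x̄_st) ≈ 0.865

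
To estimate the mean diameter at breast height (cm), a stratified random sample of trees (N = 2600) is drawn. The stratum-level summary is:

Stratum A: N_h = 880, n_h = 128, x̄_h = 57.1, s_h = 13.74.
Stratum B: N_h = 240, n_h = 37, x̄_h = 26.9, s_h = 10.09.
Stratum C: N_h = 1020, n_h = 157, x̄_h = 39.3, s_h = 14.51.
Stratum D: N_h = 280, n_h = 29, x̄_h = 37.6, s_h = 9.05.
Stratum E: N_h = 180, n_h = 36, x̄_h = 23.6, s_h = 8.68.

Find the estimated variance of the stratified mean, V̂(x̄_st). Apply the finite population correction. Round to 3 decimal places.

V̂(x̄_st) = Σ W_h² (1 − n_h/N_h) s_h²/n_h, with W_h = N_h/N and N = 2600:
  stratum A: (880/2600)²·(1 − 128/880)·13.74²/128 = 0.144383
  stratum B: (240/2600)²·(1 − 37/240)·10.09²/37 = 0.0198308
  stratum C: (1020/2600)²·(1 − 157/1020)·14.51²/157 = 0.174622
  stratum D: (280/2600)²·(1 − 29/280)·9.05²/29 = 0.0293619
  stratum E: (180/2600)²·(1 − 36/180)·8.68²/36 = 0.00802463
V̂(x̄_st) = 0.376223

V̂(x̄_st) ≈ 0.376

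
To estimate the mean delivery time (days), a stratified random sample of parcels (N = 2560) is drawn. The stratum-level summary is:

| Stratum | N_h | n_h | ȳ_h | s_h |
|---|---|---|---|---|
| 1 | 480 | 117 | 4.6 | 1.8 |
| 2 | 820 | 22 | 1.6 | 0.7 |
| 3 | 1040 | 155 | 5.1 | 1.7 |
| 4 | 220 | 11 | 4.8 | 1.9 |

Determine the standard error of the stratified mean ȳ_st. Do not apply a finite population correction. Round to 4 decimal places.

V̂(ȳ_st) = Σ W_h² s_h²/n_h, with W_h = N_h/N and N = 2560:
  stratum 1: (480/2560)²·1.8²/117 = 0.000973558
  stratum 2: (820/2560)²·0.7²/22 = 0.00228518
  stratum 3: (1040/2560)²·1.7²/155 = 0.00307718
  stratum 4: (220/2560)²·1.9²/11 = 0.00242371
V̂(ȳ_st) = 0.00875963
SE(ȳ_st) = √0.00875963 = 0.0935929

SE(ȳ_st) ≈ 0.0936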